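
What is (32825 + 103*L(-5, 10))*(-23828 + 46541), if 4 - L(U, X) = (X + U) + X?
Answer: 719820396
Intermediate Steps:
L(U, X) = 4 - U - 2*X (L(U, X) = 4 - ((X + U) + X) = 4 - ((U + X) + X) = 4 - (U + 2*X) = 4 + (-U - 2*X) = 4 - U - 2*X)
(32825 + 103*L(-5, 10))*(-23828 + 46541) = (32825 + 103*(4 - 1*(-5) - 2*10))*(-23828 + 46541) = (32825 + 103*(4 + 5 - 20))*22713 = (32825 + 103*(-11))*22713 = (32825 - 1133)*22713 = 31692*22713 = 719820396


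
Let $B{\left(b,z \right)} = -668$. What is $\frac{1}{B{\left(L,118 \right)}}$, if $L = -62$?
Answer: $- \frac{1}{668} \approx -0.001497$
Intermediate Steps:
$\frac{1}{B{\left(L,118 \right)}} = \frac{1}{-668} = - \frac{1}{668}$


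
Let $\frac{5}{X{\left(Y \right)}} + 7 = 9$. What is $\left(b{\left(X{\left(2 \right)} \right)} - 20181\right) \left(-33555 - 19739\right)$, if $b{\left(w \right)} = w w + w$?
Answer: $\frac{2150119783}{2} \approx 1.0751 \cdot 10^{9}$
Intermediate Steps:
$X{\left(Y \right)} = \frac{5}{2}$ ($X{\left(Y \right)} = \frac{5}{-7 + 9} = \frac{5}{2}$)
$b{\left(w \right)} = w + w^{2}$ ($b{\left(w \right)} = w^{2} + w = w + w^{2}$)
$\left(b{\left(X{\left(2 \right)} \right)} - 20181\right) \left(-33555 - 19739\right) = \left(\frac{5 \left(1 + \frac{5}{2}\right)}{2} - 20181\right) \left(-33555 - 19739\right) = \left(\frac{5}{2} \cdot \frac{7}{2} - 20181\right) \left(-53294\right) = \left(\frac{35}{4} - 20181\right) \left(-53294\right) = \left(- \frac{80689}{4}\right) \left(-53294\right) = \frac{2150119783}{2}$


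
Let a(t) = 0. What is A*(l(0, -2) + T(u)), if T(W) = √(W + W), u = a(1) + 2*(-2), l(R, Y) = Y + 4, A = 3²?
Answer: 18 + 18*I*√2 ≈ 18.0 + 25.456*I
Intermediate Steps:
A = 9
l(R, Y) = 4 + Y
u = -4 (u = 0 + 2*(-2) = 0 - 4 = -4)
T(W) = √2*√W (T(W) = √(2*W) = √2*√W)
A*(l(0, -2) + T(u)) = 9*((4 - 2) + √2*√(-4)) = 9*(2 + √2*(2*I)) = 9*(2 + 2*I*√2) = 18 + 18*I*√2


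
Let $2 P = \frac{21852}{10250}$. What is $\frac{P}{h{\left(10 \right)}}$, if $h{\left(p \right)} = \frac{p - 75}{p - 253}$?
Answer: $\frac{1327509}{333125} \approx 3.985$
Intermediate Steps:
$h{\left(p \right)} = \frac{-75 + p}{-253 + p}$
$P = \frac{5463}{5125}$ ($P = \frac{21852 \cdot \frac{1}{10250}}{2} = \frac{1}{2} \cdot \frac{10926}{5125} = \frac{5463}{5125} \approx 1.066$)
$\frac{P}{h{\left(10 \right)}} = \frac{5463}{5125 \frac{-75 + 10}{-253 + 10}} = \frac{5463}{5125 \frac{1}{-243} \left(-65\right)} = \frac{5463}{5125 \left(\left(- \frac{1}{243}\right) \left(-65\right)\right)} = \frac{5463}{5125 \cdot \frac{65}{243}} = \frac{5463}{5125} \cdot \frac{243}{65} = \frac{1327509}{333125}$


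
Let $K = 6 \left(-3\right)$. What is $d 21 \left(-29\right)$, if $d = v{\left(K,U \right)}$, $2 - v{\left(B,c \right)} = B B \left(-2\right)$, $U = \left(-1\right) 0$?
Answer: $-395850$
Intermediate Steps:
$K = -18$
$U = 0$
$v{\left(B,c \right)} = 2 + 2 B^{2}$ ($v{\left(B,c \right)} = 2 - B B \left(-2\right) = 2 - B^{2} \left(-2\right) = 2 - - 2 B^{2} = 2 + 2 B^{2}$)
$d = 650$ ($d = 2 + 2 \left(-18\right)^{2} = 2 + 2 \cdot 324 = 2 + 648 = 650$)
$d 21 \left(-29\right) = 650 \cdot 21 \left(-29\right) = 13650 \left(-29\right) = -395850$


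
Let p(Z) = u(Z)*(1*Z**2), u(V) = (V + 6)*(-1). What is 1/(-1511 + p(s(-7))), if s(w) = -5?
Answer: -1/1536 ≈ -0.00065104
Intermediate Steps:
u(V) = -6 - V (u(V) = (6 + V)*(-1) = -6 - V)
p(Z) = Z**2*(-6 - Z) (p(Z) = (-6 - Z)*(1*Z**2) = (-6 - Z)*Z**2 = Z**2*(-6 - Z))
1/(-1511 + p(s(-7))) = 1/(-1511 + (-5)**2*(-6 - 1*(-5))) = 1/(-1511 + 25*(-6 + 5)) = 1/(-1511 + 25*(-1)) = 1/(-1511 - 25) = 1/(-1536) = -1/1536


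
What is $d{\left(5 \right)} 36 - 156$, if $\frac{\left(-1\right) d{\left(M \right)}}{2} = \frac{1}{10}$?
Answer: $- \frac{816}{5} \approx -163.2$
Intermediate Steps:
$d{\left(M \right)} = - \frac{1}{5}$ ($d{\left(M \right)} = - \frac{2}{10} = \left(-2\right) \frac{1}{10} = - \frac{1}{5}$)
$d{\left(5 \right)} 36 - 156 = \left(- \frac{1}{5}\right) 36 - 156 = - \frac{36}{5} - 156 = - \frac{816}{5}$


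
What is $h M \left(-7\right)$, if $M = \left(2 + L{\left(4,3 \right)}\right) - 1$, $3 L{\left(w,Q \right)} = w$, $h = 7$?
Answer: $- \frac{343}{3} \approx -114.33$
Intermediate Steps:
$L{\left(w,Q \right)} = \frac{w}{3}$
$M = \frac{7}{3}$ ($M = \left(2 + \frac{1}{3} \cdot 4\right) - 1 = \left(2 + \frac{4}{3}\right) - 1 = \frac{10}{3} - 1 = \frac{7}{3} \approx 2.3333$)
$h M \left(-7\right) = 7 \cdot \frac{7}{3} \left(-7\right) = \frac{49}{3} \left(-7\right) = - \frac{343}{3}$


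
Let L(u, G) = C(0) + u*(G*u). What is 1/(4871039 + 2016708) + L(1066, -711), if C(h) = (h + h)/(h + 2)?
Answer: -5564949099881651/6887747 ≈ -8.0795e+8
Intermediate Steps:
C(h) = 2*h/(2 + h) (C(h) = (2*h)/(2 + h) = 2*h/(2 + h))
L(u, G) = G*u² (L(u, G) = 2*0/(2 + 0) + u*(G*u) = 2*0/2 + G*u² = 2*0*(½) + G*u² = 0 + G*u² = G*u²)
1/(4871039 + 2016708) + L(1066, -711) = 1/(4871039 + 2016708) - 711*1066² = 1/6887747 - 711*1136356 = 1/6887747 - 807949116 = -5564949099881651/6887747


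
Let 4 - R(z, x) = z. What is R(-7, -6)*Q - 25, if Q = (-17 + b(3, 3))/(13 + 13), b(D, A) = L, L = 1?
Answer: -413/13 ≈ -31.769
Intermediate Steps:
R(z, x) = 4 - z
b(D, A) = 1
Q = -8/13 (Q = (-17 + 1)/(13 + 13) = -16/26 = -16*1/26 = -8/13 ≈ -0.61539)
R(-7, -6)*Q - 25 = (4 - 1*(-7))*(-8/13) - 25 = (4 + 7)*(-8/13) - 25 = 11*(-8/13) - 25 = -88/13 - 25 = -413/13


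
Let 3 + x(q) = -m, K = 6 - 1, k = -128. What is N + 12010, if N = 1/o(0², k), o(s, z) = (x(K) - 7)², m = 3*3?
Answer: 4335611/361 ≈ 12010.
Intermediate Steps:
m = 9
K = 5
x(q) = -12 (x(q) = -3 - 1*9 = -3 - 9 = -12)
o(s, z) = 361 (o(s, z) = (-12 - 7)² = (-19)² = 361)
N = 1/361 ≈ 0.0027701
N + 12010 = 1/361 + 12010 = 4335611/361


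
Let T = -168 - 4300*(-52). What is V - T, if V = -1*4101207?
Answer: -4324639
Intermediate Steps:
V = -4101207
T = 223432 (T = -168 - 860*(-260) = -168 + 223600 = 223432)
V - T = -4101207 - 1*223432 = -4101207 - 223432 = -4324639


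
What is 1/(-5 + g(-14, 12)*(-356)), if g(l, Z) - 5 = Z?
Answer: -1/6057 ≈ -0.00016510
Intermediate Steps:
g(l, Z) = 5 + Z
1/(-5 + g(-14, 12)*(-356)) = 1/(-5 + (5 + 12)*(-356)) = 1/(-5 + 17*(-356)) = 1/(-5 - 6052) = 1/(-6057) = -1/6057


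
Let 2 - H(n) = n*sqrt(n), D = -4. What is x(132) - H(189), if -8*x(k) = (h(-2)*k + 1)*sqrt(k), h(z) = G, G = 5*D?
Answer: -2 + 567*sqrt(21) + 2639*sqrt(33)/4 ≈ 6386.3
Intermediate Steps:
G = -20 (G = 5*(-4) = -20)
h(z) = -20
H(n) = 2 - n**(3/2) (H(n) = 2 - n*sqrt(n) = 2 - n**(3/2))
x(k) = -sqrt(k)*(1 - 20*k)/8 (x(k) = -(-20*k + 1)*sqrt(k)/8 = -(1 - 20*k)*sqrt(k)/8 = -sqrt(k)*(1 - 20*k)/8)
x(132) - H(189) = sqrt(132)*(-1 + 20*132)/8 - (2 - 189**(3/2)) = (2*sqrt(33))*(-1 + 2640)/8 - (2 - 567*sqrt(21)) = (1/8)*(2*sqrt(33))*2639 - (2 - 567*sqrt(21)) = 2639*sqrt(33)/4 + (-2 + 567*sqrt(21)) = -2 + 567*sqrt(21) + 2639*sqrt(33)/4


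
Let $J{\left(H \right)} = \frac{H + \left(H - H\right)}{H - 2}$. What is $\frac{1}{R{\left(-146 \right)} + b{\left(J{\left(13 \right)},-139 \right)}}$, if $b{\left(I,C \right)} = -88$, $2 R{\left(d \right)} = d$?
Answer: $- \frac{1}{161} \approx -0.0062112$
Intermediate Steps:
$R{\left(d \right)} = \frac{d}{2}$
$J{\left(H \right)} = \frac{H}{-2 + H}$ ($J{\left(H \right)} = \frac{H + 0}{-2 + H} = \frac{H}{-2 + H}$)
$\frac{1}{R{\left(-146 \right)} + b{\left(J{\left(13 \right)},-139 \right)}} = \frac{1}{\frac{1}{2} \left(-146\right) - 88} = \frac{1}{-73 - 88} = \frac{1}{-161} = - \frac{1}{161}$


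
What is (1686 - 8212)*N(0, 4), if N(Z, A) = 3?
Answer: -19578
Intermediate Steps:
(1686 - 8212)*N(0, 4) = (1686 - 8212)*3 = -6526*3 = -19578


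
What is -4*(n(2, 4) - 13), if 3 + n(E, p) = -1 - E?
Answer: 76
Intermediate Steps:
n(E, p) = -4 - E (n(E, p) = -3 + (-1 - E) = -4 - E)
-4*(n(2, 4) - 13) = -4*((-4 - 1*2) - 13) = -4*((-4 - 2) - 13) = -4*(-6 - 13) = -4*(-19) = 76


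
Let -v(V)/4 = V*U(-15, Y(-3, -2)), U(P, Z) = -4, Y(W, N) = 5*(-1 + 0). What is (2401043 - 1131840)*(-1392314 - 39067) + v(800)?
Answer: -1816713046543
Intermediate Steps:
Y(W, N) = -5 (Y(W, N) = 5*(-1) = -5)
v(V) = 16*V (v(V) = -4*V*(-4) = -(-16)*V = 16*V)
(2401043 - 1131840)*(-1392314 - 39067) + v(800) = (2401043 - 1131840)*(-1392314 - 39067) + 16*800 = 1269203*(-1431381) + 12800 = -1816713059343 + 12800 = -1816713046543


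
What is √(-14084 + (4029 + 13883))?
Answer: 2*√957 ≈ 61.871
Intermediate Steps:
√(-14084 + (4029 + 13883)) = √(-14084 + 17912) = √3828 = 2*√957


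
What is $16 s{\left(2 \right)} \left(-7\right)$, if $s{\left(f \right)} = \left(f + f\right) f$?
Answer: $-896$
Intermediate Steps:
$s{\left(f \right)} = 2 f^{2}$ ($s{\left(f \right)} = 2 f f = 2 f^{2}$)
$16 s{\left(2 \right)} \left(-7\right) = 16 \cdot 2 \cdot 2^{2} \left(-7\right) = 16 \cdot 2 \cdot 4 \left(-7\right) = 16 \cdot 8 \left(-7\right) = 128 \left(-7\right) = -896$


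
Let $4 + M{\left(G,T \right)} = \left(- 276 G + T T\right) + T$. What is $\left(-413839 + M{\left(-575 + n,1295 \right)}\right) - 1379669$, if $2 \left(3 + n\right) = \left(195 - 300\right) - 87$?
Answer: $70832$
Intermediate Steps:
$n = -99$ ($n = -3 + \frac{\left(195 - 300\right) - 87}{2} = -3 + \frac{-105 - 87}{2} = -3 + \frac{1}{2} \left(-192\right) = -3 - 96 = -99$)
$M{\left(G,T \right)} = -4 + T + T^{2} - 276 G$ ($M{\left(G,T \right)} = -4 - \left(- T + 276 G - T T\right) = -4 - \left(- T - T^{2} + 276 G\right) = -4 + \left(T + T^{2} - 276 G\right) = -4 + T + T^{2} - 276 G$)
$\left(-413839 + M{\left(-575 + n,1295 \right)}\right) - 1379669 = \left(-413839 + \left(-4 + 1295 + 1295^{2} - 276 \left(-575 - 99\right)\right)\right) - 1379669 = \left(-413839 + \left(-4 + 1295 + 1677025 - -186024\right)\right) - 1379669 = \left(-413839 + \left(-4 + 1295 + 1677025 + 186024\right)\right) - 1379669 = \left(-413839 + 1864340\right) - 1379669 = 1450501 - 1379669 = 70832$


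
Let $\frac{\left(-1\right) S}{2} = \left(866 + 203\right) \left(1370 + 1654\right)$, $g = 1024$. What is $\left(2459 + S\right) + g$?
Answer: $-6461829$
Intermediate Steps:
$S = -6465312$ ($S = - 2 \left(866 + 203\right) \left(1370 + 1654\right) = - 2 \cdot 1069 \cdot 3024 = \left(-2\right) 3232656 = -6465312$)
$\left(2459 + S\right) + g = \left(2459 - 6465312\right) + 1024 = -6462853 + 1024 = -6461829$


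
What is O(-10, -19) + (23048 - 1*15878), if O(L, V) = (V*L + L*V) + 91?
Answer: 7641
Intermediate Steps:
O(L, V) = 91 + 2*L*V (O(L, V) = (L*V + L*V) + 91 = 2*L*V + 91 = 91 + 2*L*V)
O(-10, -19) + (23048 - 1*15878) = (91 + 2*(-10)*(-19)) + (23048 - 1*15878) = (91 + 380) + (23048 - 15878) = 471 + 7170 = 7641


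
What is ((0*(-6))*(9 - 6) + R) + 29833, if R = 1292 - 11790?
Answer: 19335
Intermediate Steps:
R = -10498
((0*(-6))*(9 - 6) + R) + 29833 = ((0*(-6))*(9 - 6) - 10498) + 29833 = (0*3 - 10498) + 29833 = (0 - 10498) + 29833 = -10498 + 29833 = 19335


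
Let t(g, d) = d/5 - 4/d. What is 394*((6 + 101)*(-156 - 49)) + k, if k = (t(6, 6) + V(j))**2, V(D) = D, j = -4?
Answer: -1944535046/225 ≈ -8.6424e+6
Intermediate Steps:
t(g, d) = -4/d + d/5 (t(g, d) = d*(1/5) - 4/d = d/5 - 4/d = -4/d + d/5)
k = 2704/225 (k = ((-4/6 + (1/5)*6) - 4)**2 = ((-4*1/6 + 6/5) - 4)**2 = ((-2/3 + 6/5) - 4)**2 = (8/15 - 4)**2 = (-52/15)**2 = 2704/225 ≈ 12.018)
394*((6 + 101)*(-156 - 49)) + k = 394*((6 + 101)*(-156 - 49)) + 2704/225 = 394*(107*(-205)) + 2704/225 = 394*(-21935) + 2704/225 = -8642390 + 2704/225 = -1944535046/225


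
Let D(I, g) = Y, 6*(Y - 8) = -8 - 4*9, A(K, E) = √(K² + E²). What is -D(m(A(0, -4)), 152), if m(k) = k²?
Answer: -⅔ ≈ -0.66667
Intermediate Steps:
A(K, E) = √(E² + K²)
Y = ⅔ (Y = 8 + (-8 - 4*9)/6 = 8 + (-8 - 36)/6 = 8 + (⅙)*(-44) = 8 - 22/3 = ⅔ ≈ 0.66667)
D(I, g) = ⅔
-D(m(A(0, -4)), 152) = -1*⅔ = -⅔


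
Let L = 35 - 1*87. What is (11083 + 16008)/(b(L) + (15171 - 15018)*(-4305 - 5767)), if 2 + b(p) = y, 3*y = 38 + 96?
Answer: -81273/4622920 ≈ -0.017580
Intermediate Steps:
L = -52 (L = 35 - 87 = -52)
y = 134/3 (y = (38 + 96)/3 = (⅓)*134 = 134/3 ≈ 44.667)
b(p) = 128/3 (b(p) = -2 + 134/3 = 128/3)
(11083 + 16008)/(b(L) + (15171 - 15018)*(-4305 - 5767)) = (11083 + 16008)/(128/3 + (15171 - 15018)*(-4305 - 5767)) = 27091/(128/3 + 153*(-10072)) = 27091/(128/3 - 1541016) = 27091/(-4622920/3) = 27091*(-3/4622920) = -81273/4622920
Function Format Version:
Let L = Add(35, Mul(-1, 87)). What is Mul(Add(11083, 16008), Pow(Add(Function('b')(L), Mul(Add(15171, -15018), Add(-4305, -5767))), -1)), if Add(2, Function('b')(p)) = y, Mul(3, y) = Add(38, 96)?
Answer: Rational(-81273, 4622920) ≈ -0.017580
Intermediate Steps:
L = -52 (L = Add(35, -87) = -52)
y = Rational(134, 3) (y = Mul(Rational(1, 3), Add(38, 96)) = Mul(Rational(1, 3), 134) = Rational(134, 3) ≈ 44.667)
Function('b')(p) = Rational(128, 3) (Function('b')(p) = Add(-2, Rational(134, 3)) = Rational(128, 3))
Mul(Add(11083, 16008), Pow(Add(Function('b')(L), Mul(Add(15171, -15018), Add(-4305, -5767))), -1)) = Mul(Add(11083, 16008), Pow(Add(Rational(128, 3), Mul(Add(15171, -15018), Add(-4305, -5767))), -1)) = Mul(27091, Pow(Add(Rational(128, 3), Mul(153, -10072)), -1)) = Mul(27091, Pow(Add(Rational(128, 3), -1541016), -1)) = Mul(27091, Pow(Rational(-4622920, 3), -1)) = Mul(27091, Rational(-3, 4622920)) = Rational(-81273, 4622920)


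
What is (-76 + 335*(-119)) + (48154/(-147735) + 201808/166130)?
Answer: -98025875800169/2454321555 ≈ -39940.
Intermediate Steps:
(-76 + 335*(-119)) + (48154/(-147735) + 201808/166130) = (-76 - 39865) + (48154*(-1/147735) + 201808*(1/166130)) = -39941 + (-48154/147735 + 100904/83065) = -39941 + 2181428086/2454321555 = -98025875800169/2454321555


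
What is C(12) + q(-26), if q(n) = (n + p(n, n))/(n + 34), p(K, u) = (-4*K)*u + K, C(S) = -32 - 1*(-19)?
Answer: -715/2 ≈ -357.50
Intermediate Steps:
C(S) = -13 (C(S) = -32 + 19 = -13)
p(K, u) = K - 4*K*u (p(K, u) = -4*K*u + K = K - 4*K*u)
q(n) = (n + n*(1 - 4*n))/(34 + n) (q(n) = (n + n*(1 - 4*n))/(n + 34) = (n + n*(1 - 4*n))/(34 + n))
C(12) + q(-26) = -13 + 2*(-26)*(1 - 2*(-26))/(34 - 26) = -13 + 2*(-26)*(1 + 52)/8 = -13 + 2*(-26)*(⅛)*53 = -13 - 689/2 = -715/2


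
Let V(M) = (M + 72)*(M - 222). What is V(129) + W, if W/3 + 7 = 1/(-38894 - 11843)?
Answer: -949492221/50737 ≈ -18714.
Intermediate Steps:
V(M) = (-222 + M)*(72 + M) (V(M) = (72 + M)*(-222 + M) = (-222 + M)*(72 + M))
W = -1065480/50737 (W = -21 + 3/(-38894 - 11843) = -21 + 3/(-50737) = -21 + 3*(-1/50737) = -21 - 3/50737 = -1065480/50737 ≈ -21.000)
V(129) + W = (-15984 + 129² - 150*129) - 1065480/50737 = (-15984 + 16641 - 19350) - 1065480/50737 = -18693 - 1065480/50737 = -949492221/50737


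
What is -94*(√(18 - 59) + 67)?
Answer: -6298 - 94*I*√41 ≈ -6298.0 - 601.89*I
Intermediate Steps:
-94*(√(18 - 59) + 67) = -94*(√(-41) + 67) = -94*(I*√41 + 67) = -94*(67 + I*√41) = -6298 - 94*I*√41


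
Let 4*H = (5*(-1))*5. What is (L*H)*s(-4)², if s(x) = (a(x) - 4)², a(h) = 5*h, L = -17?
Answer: 35251200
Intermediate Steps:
s(x) = (-4 + 5*x)² (s(x) = (5*x - 4)² = (-4 + 5*x)²)
H = -25/4 (H = ((5*(-1))*5)/4 = (-5*5)/4 = (¼)*(-25) = -25/4 ≈ -6.2500)
(L*H)*s(-4)² = (-17*(-25/4))*((-4 + 5*(-4))²)² = 425*((-4 - 20)²)²/4 = 425*((-24)²)²/4 = (425/4)*576² = (425/4)*331776 = 35251200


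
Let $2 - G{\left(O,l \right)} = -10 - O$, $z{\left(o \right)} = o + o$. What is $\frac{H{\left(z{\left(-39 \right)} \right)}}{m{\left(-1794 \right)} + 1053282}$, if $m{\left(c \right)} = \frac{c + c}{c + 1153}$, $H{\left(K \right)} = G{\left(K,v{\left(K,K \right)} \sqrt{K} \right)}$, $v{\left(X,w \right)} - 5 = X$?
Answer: $- \frac{7051}{112526225} \approx -6.2661 \cdot 10^{-5}$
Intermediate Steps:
$z{\left(o \right)} = 2 o$
$v{\left(X,w \right)} = 5 + X$
$G{\left(O,l \right)} = 12 + O$ ($G{\left(O,l \right)} = 2 - \left(-10 - O\right) = 2 + \left(10 + O\right) = 12 + O$)
$H{\left(K \right)} = 12 + K$
$m{\left(c \right)} = \frac{2 c}{1153 + c}$
$\frac{H{\left(z{\left(-39 \right)} \right)}}{m{\left(-1794 \right)} + 1053282} = \frac{12 + 2 \left(-39\right)}{2 \left(-1794\right) \frac{1}{1153 - 1794} + 1053282} = \frac{12 - 78}{2 \left(-1794\right) \frac{1}{-641} + 1053282} = - \frac{66}{2 \left(-1794\right) \left(- \frac{1}{641}\right) + 1053282} = - \frac{66}{\frac{3588}{641} + 1053282} = - \frac{66}{\frac{675157350}{641}} = \left(-66\right) \frac{641}{675157350} = - \frac{7051}{112526225}$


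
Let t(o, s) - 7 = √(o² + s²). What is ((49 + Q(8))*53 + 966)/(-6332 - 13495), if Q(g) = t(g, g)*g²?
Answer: -27307/19827 - 27136*√2/19827 ≈ -3.3128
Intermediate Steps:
t(o, s) = 7 + √(o² + s²)
Q(g) = g²*(7 + √2*√(g²)) (Q(g) = (7 + √(g² + g²))*g² = (7 + √(2*g²))*g² = (7 + √2*√(g²))*g² = g²*(7 + √2*√(g²)))
((49 + Q(8))*53 + 966)/(-6332 - 13495) = ((49 + 8²*(7 + √2*√(8²)))*53 + 966)/(-6332 - 13495) = ((49 + 64*(7 + √2*√64))*53 + 966)/(-19827) = ((49 + 64*(7 + √2*8))*53 + 966)*(-1/19827) = ((49 + 64*(7 + 8*√2))*53 + 966)*(-1/19827) = ((49 + (448 + 512*√2))*53 + 966)*(-1/19827) = ((497 + 512*√2)*53 + 966)*(-1/19827) = ((26341 + 27136*√2) + 966)*(-1/19827) = (27307 + 27136*√2)*(-1/19827) = -27307/19827 - 27136*√2/19827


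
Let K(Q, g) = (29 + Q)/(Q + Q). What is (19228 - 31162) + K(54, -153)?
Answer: -1288789/108 ≈ -11933.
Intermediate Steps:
K(Q, g) = (29 + Q)/(2*Q) (K(Q, g) = (29 + Q)/((2*Q)) = (29 + Q)*(1/(2*Q)) = (29 + Q)/(2*Q))
(19228 - 31162) + K(54, -153) = (19228 - 31162) + (½)*(29 + 54)/54 = -11934 + (½)*(1/54)*83 = -11934 + 83/108 = -1288789/108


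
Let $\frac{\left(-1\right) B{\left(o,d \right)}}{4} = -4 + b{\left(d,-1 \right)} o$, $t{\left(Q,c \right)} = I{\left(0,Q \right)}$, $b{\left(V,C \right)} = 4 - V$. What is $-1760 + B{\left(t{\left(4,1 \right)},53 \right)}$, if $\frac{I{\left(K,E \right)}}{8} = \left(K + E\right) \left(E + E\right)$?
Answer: $48432$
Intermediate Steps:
$I{\left(K,E \right)} = 16 E \left(E + K\right)$ ($I{\left(K,E \right)} = 8 \left(K + E\right) \left(E + E\right) = 8 \left(E + K\right) 2 E = 8 \cdot 2 E \left(E + K\right) = 16 E \left(E + K\right)$)
$t{\left(Q,c \right)} = 16 Q^{2}$ ($t{\left(Q,c \right)} = 16 Q \left(Q + 0\right) = 16 Q Q = 16 Q^{2}$)
$B{\left(o,d \right)} = 16 - 4 o \left(4 - d\right)$ ($B{\left(o,d \right)} = - 4 \left(-4 + \left(4 - d\right) o\right) = - 4 \left(-4 + o \left(4 - d\right)\right) = 16 - 4 o \left(4 - d\right)$)
$-1760 + B{\left(t{\left(4,1 \right)},53 \right)} = -1760 + \left(16 + 4 \cdot 16 \cdot 4^{2} \left(-4 + 53\right)\right) = -1760 + \left(16 + 4 \cdot 16 \cdot 16 \cdot 49\right) = -1760 + \left(16 + 4 \cdot 256 \cdot 49\right) = -1760 + \left(16 + 50176\right) = -1760 + 50192 = 48432$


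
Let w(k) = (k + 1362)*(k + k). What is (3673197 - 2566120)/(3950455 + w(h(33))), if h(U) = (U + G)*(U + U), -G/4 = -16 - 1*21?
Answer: 1107077/321905191 ≈ 0.0034391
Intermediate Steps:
G = 148 (G = -4*(-16 - 1*21) = -4*(-16 - 21) = -4*(-37) = 148)
h(U) = 2*U*(148 + U) (h(U) = (U + 148)*(U + U) = (148 + U)*(2*U) = 2*U*(148 + U))
w(k) = 2*k*(1362 + k) (w(k) = (1362 + k)*(2*k) = 2*k*(1362 + k))
(3673197 - 2566120)/(3950455 + w(h(33))) = (3673197 - 2566120)/(3950455 + 2*(2*33*(148 + 33))*(1362 + 2*33*(148 + 33))) = 1107077/(3950455 + 2*(2*33*181)*(1362 + 2*33*181)) = 1107077/(3950455 + 2*11946*(1362 + 11946)) = 1107077/(3950455 + 2*11946*13308) = 1107077/(3950455 + 317954736) = 1107077/321905191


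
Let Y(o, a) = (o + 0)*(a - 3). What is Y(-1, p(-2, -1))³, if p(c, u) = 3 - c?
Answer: -8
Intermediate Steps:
Y(o, a) = o*(-3 + a)
Y(-1, p(-2, -1))³ = (-(-3 + (3 - 1*(-2))))³ = (-(-3 + (3 + 2)))³ = (-(-3 + 5))³ = (-1*2)³ = (-2)³ = -8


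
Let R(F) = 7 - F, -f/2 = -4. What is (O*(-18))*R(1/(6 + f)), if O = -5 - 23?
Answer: 3492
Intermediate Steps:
f = 8 (f = -2*(-4) = 8)
O = -28
(O*(-18))*R(1/(6 + f)) = (-28*(-18))*(7 - 1/(6 + 8)) = 504*(7 - 1/14) = 504*(97/14) = 3492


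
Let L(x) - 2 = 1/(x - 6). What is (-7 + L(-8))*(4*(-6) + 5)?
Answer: 1349/14 ≈ 96.357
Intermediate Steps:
L(x) = 2 + 1/(-6 + x) (L(x) = 2 + 1/(x - 6) = 2 + 1/(-6 + x))
(-7 + L(-8))*(4*(-6) + 5) = (-7 + (-11 + 2*(-8))/(-6 - 8))*(4*(-6) + 5) = (-7 + (-11 - 16)/(-14))*(-24 + 5) = (-7 - 1/14*(-27))*(-19) = (-7 + 27/14)*(-19) = -71/14*(-19) = 1349/14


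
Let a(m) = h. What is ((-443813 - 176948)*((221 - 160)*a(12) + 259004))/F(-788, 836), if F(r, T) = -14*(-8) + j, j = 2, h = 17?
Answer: -161423311201/114 ≈ -1.4160e+9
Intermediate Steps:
F(r, T) = 114 (F(r, T) = -14*(-8) + 2 = 112 + 2 = 114)
a(m) = 17
((-443813 - 176948)*((221 - 160)*a(12) + 259004))/F(-788, 836) = ((-443813 - 176948)*((221 - 160)*17 + 259004))/114 = -620761*(61*17 + 259004)*(1/114) = -620761*(1037 + 259004)*(1/114) = -620761*260041*(1/114) = -161423311201*1/114 = -161423311201/114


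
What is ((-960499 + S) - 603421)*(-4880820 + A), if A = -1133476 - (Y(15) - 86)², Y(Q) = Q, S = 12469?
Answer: 9338706407987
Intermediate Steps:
A = -1138517 (A = -1133476 - (15 - 86)² = -1133476 - 1*(-71)² = -1133476 - 1*5041 = -1133476 - 5041 = -1138517)
((-960499 + S) - 603421)*(-4880820 + A) = ((-960499 + 12469) - 603421)*(-4880820 - 1138517) = (-948030 - 603421)*(-6019337) = -1551451*(-6019337) = 9338706407987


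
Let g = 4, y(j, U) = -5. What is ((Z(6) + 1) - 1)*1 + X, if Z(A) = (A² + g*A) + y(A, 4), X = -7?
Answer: 48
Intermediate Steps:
Z(A) = -5 + A² + 4*A (Z(A) = (A² + 4*A) - 5 = -5 + A² + 4*A)
((Z(6) + 1) - 1)*1 + X = (((-5 + 6² + 4*6) + 1) - 1)*1 - 7 = (((-5 + 36 + 24) + 1) - 1)*1 - 7 = ((55 + 1) - 1)*1 - 7 = (56 - 1)*1 - 7 = 55*1 - 7 = 55 - 7 = 48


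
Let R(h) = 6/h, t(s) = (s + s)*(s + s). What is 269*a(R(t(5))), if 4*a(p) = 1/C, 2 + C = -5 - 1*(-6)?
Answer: -269/4 ≈ -67.250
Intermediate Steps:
t(s) = 4*s² (t(s) = (2*s)*(2*s) = 4*s²)
C = -1 (C = -2 + (-5 - 1*(-6)) = -2 + (-5 + 6) = -2 + 1 = -1)
a(p) = -¼ (a(p) = (¼)/(-1) = (¼)*(-1) = -¼)
269*a(R(t(5))) = 269*(-¼) = -269/4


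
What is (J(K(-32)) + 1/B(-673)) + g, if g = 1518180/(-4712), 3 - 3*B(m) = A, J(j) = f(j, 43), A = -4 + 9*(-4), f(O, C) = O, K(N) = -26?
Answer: -17633905/50654 ≈ -348.12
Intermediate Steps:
A = -40 (A = -4 - 36 = -40)
J(j) = j
B(m) = 43/3 (B(m) = 1 - ⅓*(-40) = 1 + 40/3 = 43/3)
g = -379545/1178 (g = 1518180*(-1/4712) = -379545/1178 ≈ -322.19)
(J(K(-32)) + 1/B(-673)) + g = (-26 + 1/(43/3)) - 379545/1178 = (-26 + 3/43) - 379545/1178 = -1115/43 - 379545/1178 = -17633905/50654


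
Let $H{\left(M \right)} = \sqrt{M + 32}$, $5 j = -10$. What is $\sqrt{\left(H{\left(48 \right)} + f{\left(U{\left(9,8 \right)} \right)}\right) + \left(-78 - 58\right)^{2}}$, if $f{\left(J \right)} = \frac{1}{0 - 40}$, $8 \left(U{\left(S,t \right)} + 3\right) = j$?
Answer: $\frac{\sqrt{7398390 + 1600 \sqrt{5}}}{20} \approx 136.03$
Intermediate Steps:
$j = -2$ ($j = \frac{1}{5} \left(-10\right) = -2$)
$U{\left(S,t \right)} = - \frac{13}{4}$ ($U{\left(S,t \right)} = -3 + \frac{1}{8} \left(-2\right) = -3 - \frac{1}{4} = - \frac{13}{4}$)
$f{\left(J \right)} = - \frac{1}{40}$ ($f{\left(J \right)} = \frac{1}{0 - 40} = \frac{1}{-40} = - \frac{1}{40}$)
$H{\left(M \right)} = \sqrt{32 + M}$
$\sqrt{\left(H{\left(48 \right)} + f{\left(U{\left(9,8 \right)} \right)}\right) + \left(-78 - 58\right)^{2}} = \sqrt{\left(\sqrt{32 + 48} - \frac{1}{40}\right) + \left(-78 - 58\right)^{2}} = \sqrt{\left(\sqrt{80} - \frac{1}{40}\right) + \left(-136\right)^{2}} = \sqrt{\left(4 \sqrt{5} - \frac{1}{40}\right) + 18496} = \sqrt{\left(- \frac{1}{40} + 4 \sqrt{5}\right) + 18496} = \sqrt{\frac{739839}{40} + 4 \sqrt{5}}$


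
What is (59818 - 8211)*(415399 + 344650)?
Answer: 39223848743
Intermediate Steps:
(59818 - 8211)*(415399 + 344650) = 51607*760049 = 39223848743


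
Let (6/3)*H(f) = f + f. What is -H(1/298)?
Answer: -1/298 ≈ -0.0033557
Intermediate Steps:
H(f) = f (H(f) = (f + f)/2 = (2*f)/2 = f)
-H(1/298) = -1/298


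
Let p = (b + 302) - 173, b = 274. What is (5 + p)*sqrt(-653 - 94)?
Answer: 1224*I*sqrt(83) ≈ 11151.0*I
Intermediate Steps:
p = 403 (p = (274 + 302) - 173 = 576 - 173 = 403)
(5 + p)*sqrt(-653 - 94) = (5 + 403)*sqrt(-653 - 94) = 408*sqrt(-747) = 408*(3*I*sqrt(83)) = 1224*I*sqrt(83)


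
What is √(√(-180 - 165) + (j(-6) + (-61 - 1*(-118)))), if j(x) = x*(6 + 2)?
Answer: √(9 + I*√345) ≈ 3.8497 + 2.4124*I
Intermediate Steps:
j(x) = 8*x (j(x) = x*8 = 8*x)
√(√(-180 - 165) + (j(-6) + (-61 - 1*(-118)))) = √(√(-180 - 165) + (8*(-6) + (-61 - 1*(-118)))) = √(√(-345) + (-48 + (-61 + 118))) = √(I*√345 + (-48 + 57)) = √(I*√345 + 9) = √(9 + I*√345)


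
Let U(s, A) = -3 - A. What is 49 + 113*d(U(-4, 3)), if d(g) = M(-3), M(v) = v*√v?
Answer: 49 - 339*I*√3 ≈ 49.0 - 587.17*I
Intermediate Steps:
M(v) = v^(3/2)
d(g) = -3*I*√3 (d(g) = (-3)^(3/2) = -3*I*√3)
49 + 113*d(U(-4, 3)) = 49 + 113*(-3*I*√3) = 49 - 339*I*√3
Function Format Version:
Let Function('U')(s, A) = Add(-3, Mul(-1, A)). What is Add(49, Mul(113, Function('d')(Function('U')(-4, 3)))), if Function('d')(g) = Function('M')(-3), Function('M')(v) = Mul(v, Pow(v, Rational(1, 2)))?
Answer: Add(49, Mul(-339, I, Pow(3, Rational(1, 2)))) ≈ Add(49.000, Mul(-587.17, I))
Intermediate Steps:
Function('M')(v) = Pow(v, Rational(3, 2))
Function('d')(g) = Mul(-3, I, Pow(3, Rational(1, 2))) (Function('d')(g) = Pow(-3, Rational(3, 2)) = Mul(-3, I, Pow(3, Rational(1, 2))))
Add(49, Mul(113, Function('d')(Function('U')(-4, 3)))) = Add(49, Mul(113, Mul(-3, I, Pow(3, Rational(1, 2))))) = Add(49, Mul(-339, I, Pow(3, Rational(1, 2))))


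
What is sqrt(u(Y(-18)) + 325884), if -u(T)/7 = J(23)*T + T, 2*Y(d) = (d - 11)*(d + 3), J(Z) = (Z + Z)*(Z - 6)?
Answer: I*sqrt(3464934)/2 ≈ 930.72*I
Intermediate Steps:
J(Z) = 2*Z*(-6 + Z) (J(Z) = (2*Z)*(-6 + Z) = 2*Z*(-6 + Z))
Y(d) = (-11 + d)*(3 + d)/2 (Y(d) = ((d - 11)*(d + 3))/2 = ((-11 + d)*(3 + d))/2 = (-11 + d)*(3 + d)/2)
u(T) = -5481*T (u(T) = -7*((2*23*(-6 + 23))*T + T) = -7*((2*23*17)*T + T) = -7*(782*T + T) = -5481*T)
sqrt(u(Y(-18)) + 325884) = sqrt(-5481*(-33/2 + (1/2)*(-18)**2 - 4*(-18)) + 325884) = sqrt(-5481*(-33/2 + (1/2)*324 + 72) + 325884) = sqrt(-5481*(-33/2 + 162 + 72) + 325884) = sqrt(-5481*435/2 + 325884) = sqrt(-2384235/2 + 325884) = sqrt(-1732467/2) = I*sqrt(3464934)/2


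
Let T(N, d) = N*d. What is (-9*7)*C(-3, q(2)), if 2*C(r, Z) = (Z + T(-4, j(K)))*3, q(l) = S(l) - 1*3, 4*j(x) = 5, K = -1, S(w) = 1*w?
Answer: 567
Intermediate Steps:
S(w) = w
j(x) = 5/4 (j(x) = (1/4)*5 = 5/4)
q(l) = -3 + l (q(l) = l - 1*3 = l - 3 = -3 + l)
C(r, Z) = -15/2 + 3*Z/2 (C(r, Z) = ((Z - 4*5/4)*3)/2 = ((Z - 5)*3)/2 = ((-5 + Z)*3)/2 = (-15 + 3*Z)/2 = -15/2 + 3*Z/2)
(-9*7)*C(-3, q(2)) = (-9*7)*(-15/2 + 3*(-3 + 2)/2) = -63*(-15/2 + (3/2)*(-1)) = -63*(-15/2 - 3/2) = -63*(-9) = 567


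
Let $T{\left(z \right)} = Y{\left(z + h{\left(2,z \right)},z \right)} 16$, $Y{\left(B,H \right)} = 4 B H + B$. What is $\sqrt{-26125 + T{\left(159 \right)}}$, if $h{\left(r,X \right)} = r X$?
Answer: $\sqrt{4835459} \approx 2199.0$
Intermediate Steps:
$h{\left(r,X \right)} = X r$
$Y{\left(B,H \right)} = B + 4 B H$ ($Y{\left(B,H \right)} = 4 B H + B = B + 4 B H$)
$T{\left(z \right)} = 48 z \left(1 + 4 z\right)$ ($T{\left(z \right)} = \left(z + z 2\right) \left(1 + 4 z\right) 16 = \left(z + 2 z\right) \left(1 + 4 z\right) 16 = 3 z \left(1 + 4 z\right) 16 = 48 z \left(1 + 4 z\right)$)
$\sqrt{-26125 + T{\left(159 \right)}} = \sqrt{-26125 + 48 \cdot 159 \left(1 + 4 \cdot 159\right)} = \sqrt{-26125 + 48 \cdot 159 \left(1 + 636\right)} = \sqrt{-26125 + 48 \cdot 159 \cdot 637} = \sqrt{-26125 + 4861584} = \sqrt{4835459}$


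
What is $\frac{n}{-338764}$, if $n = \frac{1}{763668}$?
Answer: $- \frac{1}{258703226352} \approx -3.8654 \cdot 10^{-12}$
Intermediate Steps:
$n = \frac{1}{763668} \approx 1.3095 \cdot 10^{-6}$
$\frac{n}{-338764} = \frac{1}{763668 \left(-338764\right)} = \frac{1}{763668} \left(- \frac{1}{338764}\right) = - \frac{1}{258703226352}$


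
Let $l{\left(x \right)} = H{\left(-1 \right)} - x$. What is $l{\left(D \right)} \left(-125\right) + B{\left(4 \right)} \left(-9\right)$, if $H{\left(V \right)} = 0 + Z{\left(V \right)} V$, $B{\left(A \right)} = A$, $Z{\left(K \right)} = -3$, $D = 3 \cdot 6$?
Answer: $1839$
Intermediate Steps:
$D = 18$
$H{\left(V \right)} = - 3 V$ ($H{\left(V \right)} = 0 - 3 V = - 3 V$)
$l{\left(x \right)} = 3 - x$ ($l{\left(x \right)} = \left(-3\right) \left(-1\right) - x = 3 - x$)
$l{\left(D \right)} \left(-125\right) + B{\left(4 \right)} \left(-9\right) = \left(3 - 18\right) \left(-125\right) + 4 \left(-9\right) = \left(3 - 18\right) \left(-125\right) - 36 = \left(-15\right) \left(-125\right) - 36 = 1875 - 36 = 1839$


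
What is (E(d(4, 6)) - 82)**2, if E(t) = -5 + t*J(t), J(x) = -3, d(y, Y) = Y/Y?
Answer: 8100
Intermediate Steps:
d(y, Y) = 1
E(t) = -5 - 3*t (E(t) = -5 + t*(-3) = -5 - 3*t)
(E(d(4, 6)) - 82)**2 = ((-5 - 3*1) - 82)**2 = ((-5 - 3) - 82)**2 = (-8 - 82)**2 = (-90)**2 = 8100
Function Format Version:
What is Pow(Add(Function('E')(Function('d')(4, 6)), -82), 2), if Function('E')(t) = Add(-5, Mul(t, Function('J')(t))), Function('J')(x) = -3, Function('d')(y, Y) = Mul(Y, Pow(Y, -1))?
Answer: 8100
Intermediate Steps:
Function('d')(y, Y) = 1
Function('E')(t) = Add(-5, Mul(-3, t)) (Function('E')(t) = Add(-5, Mul(t, -3)) = Add(-5, Mul(-3, t)))
Pow(Add(Function('E')(Function('d')(4, 6)), -82), 2) = Pow(Add(Add(-5, Mul(-3, 1)), -82), 2) = Pow(Add(Add(-5, -3), -82), 2) = Pow(Add(-8, -82), 2) = Pow(-90, 2) = 8100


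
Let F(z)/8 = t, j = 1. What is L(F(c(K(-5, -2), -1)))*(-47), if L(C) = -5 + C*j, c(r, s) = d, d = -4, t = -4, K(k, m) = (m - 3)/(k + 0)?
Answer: 1739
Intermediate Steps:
K(k, m) = (-3 + m)/k
c(r, s) = -4
F(z) = -32 (F(z) = 8*(-4) = -32)
L(C) = -5 + C (L(C) = -5 + C*1 = -5 + C)
L(F(c(K(-5, -2), -1)))*(-47) = (-5 - 32)*(-47) = -37*(-47) = 1739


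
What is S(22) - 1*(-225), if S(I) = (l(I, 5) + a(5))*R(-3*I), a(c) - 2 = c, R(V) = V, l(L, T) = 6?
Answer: -633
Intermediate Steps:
a(c) = 2 + c
S(I) = -39*I (S(I) = (6 + (2 + 5))*(-3*I) = (6 + 7)*(-3*I) = 13*(-3*I) = -39*I)
S(22) - 1*(-225) = -39*22 - 1*(-225) = -858 + 225 = -633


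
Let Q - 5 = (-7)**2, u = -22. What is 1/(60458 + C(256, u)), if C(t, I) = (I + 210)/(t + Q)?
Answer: 155/9371084 ≈ 1.6540e-5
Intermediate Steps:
Q = 54 (Q = 5 + (-7)**2 = 5 + 49 = 54)
C(t, I) = (210 + I)/(54 + t) (C(t, I) = (I + 210)/(t + 54) = (210 + I)/(54 + t))
1/(60458 + C(256, u)) = 1/(60458 + (210 - 22)/(54 + 256)) = 1/(60458 + 188/310) = 1/(60458 + (1/310)*188) = 1/(60458 + 94/155) = 1/(9371084/155) = 155/9371084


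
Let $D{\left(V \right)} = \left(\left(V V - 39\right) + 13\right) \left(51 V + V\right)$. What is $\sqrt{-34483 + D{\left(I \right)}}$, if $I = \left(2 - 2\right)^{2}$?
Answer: $i \sqrt{34483} \approx 185.7 i$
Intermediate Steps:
$I = 0$ ($I = 0^{2} = 0$)
$D{\left(V \right)} = 52 V \left(-26 + V^{2}\right)$ ($D{\left(V \right)} = \left(\left(V^{2} - 39\right) + 13\right) 52 V = \left(\left(-39 + V^{2}\right) + 13\right) 52 V = \left(-26 + V^{2}\right) 52 V = 52 V \left(-26 + V^{2}\right)$)
$\sqrt{-34483 + D{\left(I \right)}} = \sqrt{-34483 + 52 \cdot 0 \left(-26 + 0^{2}\right)} = \sqrt{-34483 + 52 \cdot 0 \left(-26 + 0\right)} = \sqrt{-34483 + 52 \cdot 0 \left(-26\right)} = \sqrt{-34483 + 0} = \sqrt{-34483} = i \sqrt{34483}$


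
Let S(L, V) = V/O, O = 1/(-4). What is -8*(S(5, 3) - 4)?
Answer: 128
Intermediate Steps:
O = -¼ ≈ -0.25000
S(L, V) = -4*V (S(L, V) = V/(-¼) = V*(-4) = -4*V)
-8*(S(5, 3) - 4) = -8*(-4*3 - 4) = -8*(-12 - 4) = -8*(-16) = 128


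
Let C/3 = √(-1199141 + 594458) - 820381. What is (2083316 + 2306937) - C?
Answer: 6851396 - 9*I*√67187 ≈ 6.8514e+6 - 2332.8*I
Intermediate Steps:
C = -2461143 + 9*I*√67187 (C = 3*(√(-1199141 + 594458) - 820381) = 3*(√(-604683) - 820381) = 3*(3*I*√67187 - 820381) = 3*(-820381 + 3*I*√67187) = -2461143 + 9*I*√67187 ≈ -2.4611e+6 + 2332.8*I)
(2083316 + 2306937) - C = (2083316 + 2306937) - (-2461143 + 9*I*√67187) = 4390253 + (2461143 - 9*I*√67187) = 6851396 - 9*I*√67187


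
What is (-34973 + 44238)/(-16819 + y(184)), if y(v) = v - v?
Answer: -9265/16819 ≈ -0.55087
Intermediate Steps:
y(v) = 0
(-34973 + 44238)/(-16819 + y(184)) = (-34973 + 44238)/(-16819 + 0) = 9265/(-16819) = 9265*(-1/16819) = -9265/16819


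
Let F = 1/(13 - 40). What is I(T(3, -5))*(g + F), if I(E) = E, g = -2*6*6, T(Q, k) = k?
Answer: 9725/27 ≈ 360.19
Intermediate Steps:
g = -72 (g = -12*6 = -72)
F = -1/27 (F = 1/(-27) = -1/27 ≈ -0.037037)
I(T(3, -5))*(g + F) = -5*(-72 - 1/27) = -5*(-1945/27) = 9725/27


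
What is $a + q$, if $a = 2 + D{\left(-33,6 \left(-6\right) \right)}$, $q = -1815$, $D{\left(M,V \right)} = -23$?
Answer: $-1836$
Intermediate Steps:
$a = -21$ ($a = 2 - 23 = -21$)
$a + q = -21 - 1815 = -1836$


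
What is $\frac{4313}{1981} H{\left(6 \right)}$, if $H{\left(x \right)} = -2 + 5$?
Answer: $\frac{12939}{1981} \approx 6.5315$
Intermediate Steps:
$H{\left(x \right)} = 3$
$\frac{4313}{1981} H{\left(6 \right)} = \frac{4313}{1981} \cdot 3 = \frac{12939}{1981}$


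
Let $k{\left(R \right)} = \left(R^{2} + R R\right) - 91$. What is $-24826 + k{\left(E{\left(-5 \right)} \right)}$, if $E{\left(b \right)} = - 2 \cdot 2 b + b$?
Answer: $-24467$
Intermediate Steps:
$E{\left(b \right)} = - 3 b$ ($E{\left(b \right)} = - 4 b + b = - 3 b$)
$k{\left(R \right)} = -91 + 2 R^{2}$ ($k{\left(R \right)} = \left(R^{2} + R^{2}\right) - 91 = 2 R^{2} - 91 = -91 + 2 R^{2}$)
$-24826 + k{\left(E{\left(-5 \right)} \right)} = -24826 - \left(91 - 2 \left(\left(-3\right) \left(-5\right)\right)^{2}\right) = -24826 - \left(91 - 2 \cdot 15^{2}\right) = -24826 + \left(-91 + 2 \cdot 225\right) = -24826 + \left(-91 + 450\right) = -24826 + 359 = -24467$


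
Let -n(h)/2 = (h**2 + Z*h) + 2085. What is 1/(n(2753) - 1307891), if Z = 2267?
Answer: -1/28952181 ≈ -3.4540e-8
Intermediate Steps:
n(h) = -4170 - 4534*h - 2*h**2 (n(h) = -2*((h**2 + 2267*h) + 2085) = -2*(2085 + h**2 + 2267*h) = -4170 - 4534*h - 2*h**2)
1/(n(2753) - 1307891) = 1/((-4170 - 4534*2753 - 2*2753**2) - 1307891) = 1/((-4170 - 12482102 - 2*7579009) - 1307891) = 1/((-4170 - 12482102 - 15158018) - 1307891) = 1/(-27644290 - 1307891) = 1/(-28952181) = -1/28952181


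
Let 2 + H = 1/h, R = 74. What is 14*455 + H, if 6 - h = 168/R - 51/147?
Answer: 47067701/7391 ≈ 6368.2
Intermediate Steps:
h = 7391/1813 (h = 6 - (168/74 - 51/147) = 6 - (168*(1/74) - 51*1/147) = 6 - (84/37 - 17/49) = 6 - 1*3487/1813 = 6 - 3487/1813 = 7391/1813 ≈ 4.0767)
H = -12969/7391 (H = -2 + 1/(7391/1813) = -2 + 1813/7391 = -12969/7391 ≈ -1.7547)
14*455 + H = 14*455 - 12969/7391 = 6370 - 12969/7391 = 47067701/7391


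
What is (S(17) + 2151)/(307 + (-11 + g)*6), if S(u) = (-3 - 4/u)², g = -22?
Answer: 624664/31501 ≈ 19.830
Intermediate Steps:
(S(17) + 2151)/(307 + (-11 + g)*6) = ((4 + 3*17)²/17² + 2151)/(307 + (-11 - 22)*6) = ((4 + 51)²/289 + 2151)/(307 - 33*6) = ((1/289)*55² + 2151)/(307 - 198) = ((1/289)*3025 + 2151)/109 = (3025/289 + 2151)*(1/109) = (624664/289)*(1/109) = 624664/31501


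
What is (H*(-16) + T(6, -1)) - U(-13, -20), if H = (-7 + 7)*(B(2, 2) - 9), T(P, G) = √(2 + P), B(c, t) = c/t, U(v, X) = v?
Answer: 13 + 2*√2 ≈ 15.828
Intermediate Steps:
H = 0 (H = (-7 + 7)*(2/2 - 9) = 0*(2*(½) - 9) = 0*(1 - 9) = 0*(-8) = 0)
(H*(-16) + T(6, -1)) - U(-13, -20) = (0*(-16) + √(2 + 6)) - 1*(-13) = (0 + √8) + 13 = (0 + 2*√2) + 13 = 2*√2 + 13 = 13 + 2*√2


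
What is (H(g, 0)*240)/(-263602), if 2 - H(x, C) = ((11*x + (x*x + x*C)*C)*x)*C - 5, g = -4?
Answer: -840/131801 ≈ -0.0063732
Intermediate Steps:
H(x, C) = 7 - C*x*(11*x + C*(x² + C*x)) (H(x, C) = 2 - (((11*x + (x*x + x*C)*C)*x)*C - 5) = 2 - (((11*x + (x² + C*x)*C)*x)*C - 5) = 2 - (((11*x + C*(x² + C*x))*x)*C - 5) = 2 - ((x*(11*x + C*(x² + C*x)))*C - 5) = 2 - (C*x*(11*x + C*(x² + C*x)) - 5) = 2 - (-5 + C*x*(11*x + C*(x² + C*x))) = 2 + (5 - C*x*(11*x + C*(x² + C*x))) = 7 - C*x*(11*x + C*(x² + C*x)))
(H(g, 0)*240)/(-263602) = ((7 - 1*0²*(-4)³ - 1*0³*(-4)² - 11*0*(-4)²)*240)/(-263602) = ((7 - 1*0*(-64) - 1*0*16 - 11*0*16)*240)*(-1/263602) = ((7 + 0 + 0 + 0)*240)*(-1/263602) = (7*240)*(-1/263602) = 1680*(-1/263602) = -840/131801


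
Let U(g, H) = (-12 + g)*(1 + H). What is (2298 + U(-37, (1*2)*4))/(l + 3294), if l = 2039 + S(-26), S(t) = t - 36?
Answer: 619/1757 ≈ 0.35230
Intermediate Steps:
S(t) = -36 + t
U(g, H) = (1 + H)*(-12 + g)
l = 1977 (l = 2039 + (-36 - 26) = 2039 - 62 = 1977)
(2298 + U(-37, (1*2)*4))/(l + 3294) = (2298 + (-12 - 37 - 12*1*2*4 + ((1*2)*4)*(-37)))/(1977 + 3294) = (2298 + (-12 - 37 - 24*4 + (2*4)*(-37)))/5271 = (2298 + (-12 - 37 - 12*8 + 8*(-37)))*(1/5271) = (2298 + (-12 - 37 - 96 - 296))*(1/5271) = (2298 - 441)*(1/5271) = 1857*(1/5271) = 619/1757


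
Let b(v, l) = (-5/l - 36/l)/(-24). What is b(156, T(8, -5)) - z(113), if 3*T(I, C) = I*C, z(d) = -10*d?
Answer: 361559/320 ≈ 1129.9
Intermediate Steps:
T(I, C) = C*I/3 (T(I, C) = (I*C)/3 = (C*I)/3 = C*I/3)
b(v, l) = 41/(24*l) (b(v, l) = -41/l*(-1/24) = 41/(24*l))
b(156, T(8, -5)) - z(113) = 41/(24*(((⅓)*(-5)*8))) - (-10)*113 = 41/(24*(-40/3)) - 1*(-1130) = (41/24)*(-3/40) + 1130 = -41/320 + 1130 = 361559/320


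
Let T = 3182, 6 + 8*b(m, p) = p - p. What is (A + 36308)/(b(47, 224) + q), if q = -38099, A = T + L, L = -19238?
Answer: -81008/152399 ≈ -0.53155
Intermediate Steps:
b(m, p) = -3/4 (b(m, p) = -3/4 + (p - p)/8 = -3/4 + (1/8)*0 = -3/4 + 0 = -3/4)
A = -16056 (A = 3182 - 19238 = -16056)
(A + 36308)/(b(47, 224) + q) = (-16056 + 36308)/(-3/4 - 38099) = 20252/(-152399/4) = 20252*(-4/152399) = -81008/152399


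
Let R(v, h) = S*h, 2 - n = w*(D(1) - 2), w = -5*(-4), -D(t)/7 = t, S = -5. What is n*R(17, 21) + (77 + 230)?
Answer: -18803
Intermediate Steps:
D(t) = -7*t
w = 20
n = 182 (n = 2 - 20*(-7*1 - 2) = 2 - 20*(-7 - 2) = 2 - 20*(-9) = 2 - 1*(-180) = 2 + 180 = 182)
R(v, h) = -5*h
n*R(17, 21) + (77 + 230) = 182*(-5*21) + (77 + 230) = 182*(-105) + 307 = -19110 + 307 = -18803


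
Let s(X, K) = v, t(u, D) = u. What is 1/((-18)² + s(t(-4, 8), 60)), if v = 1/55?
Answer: 55/17821 ≈ 0.0030862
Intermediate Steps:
v = 1/55 ≈ 0.018182
s(X, K) = 1/55
1/((-18)² + s(t(-4, 8), 60)) = 1/((-18)² + 1/55) = 1/(324 + 1/55) = 1/(17821/55) = 55/17821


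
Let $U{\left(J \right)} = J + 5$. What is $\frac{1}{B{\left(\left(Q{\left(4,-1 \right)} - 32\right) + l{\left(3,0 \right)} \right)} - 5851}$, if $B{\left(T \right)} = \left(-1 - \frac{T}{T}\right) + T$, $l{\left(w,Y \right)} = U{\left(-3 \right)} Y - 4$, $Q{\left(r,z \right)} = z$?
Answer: $- \frac{1}{5890} \approx -0.00016978$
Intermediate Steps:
$U{\left(J \right)} = 5 + J$
$l{\left(w,Y \right)} = -4 + 2 Y$ ($l{\left(w,Y \right)} = \left(5 - 3\right) Y - 4 = 2 Y - 4 = -4 + 2 Y$)
$B{\left(T \right)} = -2 + T$ ($B{\left(T \right)} = \left(-1 - 1\right) + T = -2 + T$)
$\frac{1}{B{\left(\left(Q{\left(4,-1 \right)} - 32\right) + l{\left(3,0 \right)} \right)} - 5851} = \frac{1}{\left(-2 + \left(\left(-1 - 32\right) + \left(-4 + 2 \cdot 0\right)\right)\right) - 5851} = \frac{1}{\left(-2 + \left(-33 + \left(-4 + 0\right)\right)\right) - 5851} = \frac{1}{\left(-2 - 37\right) - 5851} = \frac{1}{-39 - 5851} = \frac{1}{-5890} = - \frac{1}{5890}$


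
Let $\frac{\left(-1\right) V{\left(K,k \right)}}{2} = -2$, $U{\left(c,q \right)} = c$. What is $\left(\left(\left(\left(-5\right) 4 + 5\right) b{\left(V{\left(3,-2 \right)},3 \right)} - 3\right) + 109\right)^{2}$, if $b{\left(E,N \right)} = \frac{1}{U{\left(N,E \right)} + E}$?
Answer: $\frac{528529}{49} \approx 10786.0$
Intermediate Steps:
$V{\left(K,k \right)} = 4$ ($V{\left(K,k \right)} = \left(-2\right) \left(-2\right) = 4$)
$b{\left(E,N \right)} = \frac{1}{E + N}$ ($b{\left(E,N \right)} = \frac{1}{N + E} = \frac{1}{E + N}$)
$\left(\left(\left(\left(-5\right) 4 + 5\right) b{\left(V{\left(3,-2 \right)},3 \right)} - 3\right) + 109\right)^{2} = \left(\left(\frac{\left(-5\right) 4 + 5}{4 + 3} - 3\right) + 109\right)^{2} = \left(\left(\frac{-20 + 5}{7} - 3\right) + 109\right)^{2} = \left(\left(\left(-15\right) \frac{1}{7} - 3\right) + 109\right)^{2} = \left(\left(- \frac{15}{7} - 3\right) + 109\right)^{2} = \left(- \frac{36}{7} + 109\right)^{2} = \left(\frac{727}{7}\right)^{2} = \frac{528529}{49}$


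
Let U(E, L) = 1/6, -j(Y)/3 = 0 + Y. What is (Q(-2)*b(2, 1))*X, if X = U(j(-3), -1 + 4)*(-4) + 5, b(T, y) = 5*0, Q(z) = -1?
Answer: 0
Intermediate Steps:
j(Y) = -3*Y (j(Y) = -3*(0 + Y) = -3*Y)
b(T, y) = 0
U(E, L) = ⅙
X = 13/3 (X = (⅙)*(-4) + 5 = -⅔ + 5 = 13/3 ≈ 4.3333)
(Q(-2)*b(2, 1))*X = -1*0*(13/3) = 0*(13/3) = 0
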